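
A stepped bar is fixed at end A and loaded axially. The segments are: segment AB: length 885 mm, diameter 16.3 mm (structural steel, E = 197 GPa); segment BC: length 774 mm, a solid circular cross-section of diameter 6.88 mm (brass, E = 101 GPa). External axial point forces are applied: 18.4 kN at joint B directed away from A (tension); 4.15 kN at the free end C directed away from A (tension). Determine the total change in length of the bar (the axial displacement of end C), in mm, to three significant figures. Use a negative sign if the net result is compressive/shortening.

1.34 mm

Internal axial forces (sectioning from the free end, tension +): N_BC = 4.15 kN, N_AB = 22.55 kN.
A_AB = 208.7 mm².
A_BC = 37.18 mm².
δ_AB = 22550·885/(208.7·197000) = 0.4855 mm
δ_BC = 4150·774/(37.18·101000) = 0.8555 mm
δ = Σδ_i = 1.341 mm.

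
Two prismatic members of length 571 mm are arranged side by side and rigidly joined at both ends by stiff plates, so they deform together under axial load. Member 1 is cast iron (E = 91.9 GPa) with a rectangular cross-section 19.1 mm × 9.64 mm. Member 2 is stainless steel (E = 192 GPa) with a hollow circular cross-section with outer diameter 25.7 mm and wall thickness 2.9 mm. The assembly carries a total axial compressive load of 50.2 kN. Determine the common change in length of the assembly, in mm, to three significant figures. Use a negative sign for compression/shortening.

-0.505 mm

A_1 = 184.1 mm².
A_2 = 207.7 mm².
Equal strain + equilibrium ⇒ each member carries load in proportion to AE: A₁E₁ = 16920000 N, A₂E₂ = 39880000 N, ΣAE = 56800000 N.
δ = PL/ΣAE = -50200·571/56800000 = -0.5046 mm.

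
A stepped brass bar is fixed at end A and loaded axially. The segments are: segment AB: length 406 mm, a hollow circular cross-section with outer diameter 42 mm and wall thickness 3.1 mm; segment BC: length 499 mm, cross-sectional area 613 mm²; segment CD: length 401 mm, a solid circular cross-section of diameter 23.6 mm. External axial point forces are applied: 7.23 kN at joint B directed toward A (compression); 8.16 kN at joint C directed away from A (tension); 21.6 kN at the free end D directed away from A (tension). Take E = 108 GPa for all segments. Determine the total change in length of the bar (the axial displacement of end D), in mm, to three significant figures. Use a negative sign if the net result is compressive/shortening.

Internal axial forces (sectioning from the free end, tension +): N_CD = 21.6 kN, N_BC = 29.76 kN, N_AB = 22.53 kN.
A_AB = 378.8 mm².
A_CD = 437.4 mm².
δ_AB = 22530·406/(378.8·108000) = 0.2236 mm
δ_BC = 29760·499/(613·108000) = 0.2243 mm
δ_CD = 21600·401/(437.4·108000) = 0.1833 mm
δ = Σδ_i = 0.6312 mm.

0.631 mm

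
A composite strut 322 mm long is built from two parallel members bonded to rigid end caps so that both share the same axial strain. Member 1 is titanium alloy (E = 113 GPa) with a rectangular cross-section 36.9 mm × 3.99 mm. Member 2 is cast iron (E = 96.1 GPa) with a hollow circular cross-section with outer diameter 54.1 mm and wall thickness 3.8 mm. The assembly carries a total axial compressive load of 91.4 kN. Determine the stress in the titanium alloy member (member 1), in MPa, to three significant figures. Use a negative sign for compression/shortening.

-139 MPa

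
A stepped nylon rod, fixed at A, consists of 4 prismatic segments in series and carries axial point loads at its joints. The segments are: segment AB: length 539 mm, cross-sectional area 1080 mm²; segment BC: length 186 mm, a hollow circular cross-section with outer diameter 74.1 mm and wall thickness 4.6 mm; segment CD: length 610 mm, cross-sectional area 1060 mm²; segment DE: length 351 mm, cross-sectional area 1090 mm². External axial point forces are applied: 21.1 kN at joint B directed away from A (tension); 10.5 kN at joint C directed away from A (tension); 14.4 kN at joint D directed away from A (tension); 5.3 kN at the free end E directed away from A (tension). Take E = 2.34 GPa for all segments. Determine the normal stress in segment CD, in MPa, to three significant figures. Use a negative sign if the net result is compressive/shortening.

18.6 MPa

Internal axial forces (sectioning from the free end, tension +): N_DE = 5.3 kN, N_CD = 19.7 kN, N_BC = 30.2 kN, N_AB = 51.3 kN.
σ_CD = N_CD/A_CD = 19700/1060 = 18.58 MPa.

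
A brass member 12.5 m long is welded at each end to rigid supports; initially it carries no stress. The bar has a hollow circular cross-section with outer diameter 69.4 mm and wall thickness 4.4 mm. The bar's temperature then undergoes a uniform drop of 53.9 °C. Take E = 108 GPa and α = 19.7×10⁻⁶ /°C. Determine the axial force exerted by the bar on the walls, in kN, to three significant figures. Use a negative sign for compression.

Free thermal expansion αLΔT = 19.7e-6 · 12500 · -53.9 = -13.27 mm.
The walls impose strain ε = −(-13.27)/12500 = 1.0618e-03; σ = Eε = 108000 · 1.0618e-03 = 114.7 MPa.
Wall reaction R = σ·A = 114.7·898.5 = 103000 N = 103 kN.

103 kN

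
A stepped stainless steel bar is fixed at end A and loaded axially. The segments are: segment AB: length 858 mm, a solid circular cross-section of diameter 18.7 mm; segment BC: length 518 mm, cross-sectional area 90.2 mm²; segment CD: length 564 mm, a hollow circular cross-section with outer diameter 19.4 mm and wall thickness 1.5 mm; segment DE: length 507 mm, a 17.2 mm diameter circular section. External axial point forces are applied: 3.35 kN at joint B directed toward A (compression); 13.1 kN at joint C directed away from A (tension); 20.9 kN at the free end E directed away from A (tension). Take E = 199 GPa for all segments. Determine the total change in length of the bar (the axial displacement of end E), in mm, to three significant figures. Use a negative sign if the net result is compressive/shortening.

2.39 mm

Internal axial forces (sectioning from the free end, tension +): N_DE = 20.9 kN, N_CD = 20.9 kN, N_BC = 34 kN, N_AB = 30.65 kN.
A_AB = 274.6 mm².
A_CD = 84.35 mm².
A_DE = 232.4 mm².
δ_AB = 30650·858/(274.6·199000) = 0.4812 mm
δ_BC = 34000·518/(90.2·199000) = 0.9812 mm
δ_CD = 20900·564/(84.35·199000) = 0.7022 mm
δ_DE = 20900·507/(232.4·199000) = 0.2292 mm
δ = Σδ_i = 2.394 mm.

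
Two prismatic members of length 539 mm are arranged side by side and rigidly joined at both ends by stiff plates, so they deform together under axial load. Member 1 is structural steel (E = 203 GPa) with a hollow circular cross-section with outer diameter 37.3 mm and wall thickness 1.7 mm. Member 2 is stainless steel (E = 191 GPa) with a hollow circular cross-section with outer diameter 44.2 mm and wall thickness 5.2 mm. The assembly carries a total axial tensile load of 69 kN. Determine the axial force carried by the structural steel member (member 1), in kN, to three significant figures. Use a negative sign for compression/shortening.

16.6 kN

A_1 = 190.1 mm².
A_2 = 637.1 mm².
Equal strain + equilibrium ⇒ each member carries load in proportion to AE: A₁E₁ = 38600000 N, A₂E₂ = 121700000 N, ΣAE = 160300000 N.
F₁ = P·A₁E₁/ΣAE = 69000·38600000/160300000 = 16620 N.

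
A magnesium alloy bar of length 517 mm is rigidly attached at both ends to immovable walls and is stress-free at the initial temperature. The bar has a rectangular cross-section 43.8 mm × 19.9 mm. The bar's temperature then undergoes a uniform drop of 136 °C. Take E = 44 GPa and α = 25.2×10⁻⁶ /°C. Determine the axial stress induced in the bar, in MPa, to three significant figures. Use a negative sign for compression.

151 MPa

Free thermal expansion αLΔT = 25.2e-6 · 517 · -136 = -1.772 mm.
The walls impose strain ε = −(-1.772)/517 = 3.4272e-03; σ = Eε = 44000 · 3.4272e-03 = 150.8 MPa.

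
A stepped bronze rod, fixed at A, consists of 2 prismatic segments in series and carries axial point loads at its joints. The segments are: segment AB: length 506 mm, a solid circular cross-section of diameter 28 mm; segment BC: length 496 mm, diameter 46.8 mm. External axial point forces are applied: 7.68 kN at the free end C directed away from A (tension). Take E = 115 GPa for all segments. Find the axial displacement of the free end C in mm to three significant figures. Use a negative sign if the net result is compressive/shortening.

0.0741 mm

Internal axial forces (sectioning from the free end, tension +): N_BC = 7.68 kN, N_AB = 7.68 kN.
A_AB = 615.8 mm².
A_BC = 1720 mm².
δ_AB = 7680·506/(615.8·115000) = 0.05488 mm
δ_BC = 7680·496/(1720·115000) = 0.01926 mm
δ = Σδ_i = 0.07414 mm.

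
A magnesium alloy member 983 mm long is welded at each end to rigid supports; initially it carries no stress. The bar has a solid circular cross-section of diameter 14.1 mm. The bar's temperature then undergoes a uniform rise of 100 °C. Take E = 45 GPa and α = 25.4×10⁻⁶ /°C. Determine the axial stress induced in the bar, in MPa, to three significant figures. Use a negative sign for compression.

-114 MPa

Free thermal expansion αLΔT = 25.4e-6 · 983 · 100 = 2.497 mm.
The walls impose strain ε = −(2.497)/983 = -2.5400e-03; σ = Eε = 45000 · -2.5400e-03 = -114.3 MPa.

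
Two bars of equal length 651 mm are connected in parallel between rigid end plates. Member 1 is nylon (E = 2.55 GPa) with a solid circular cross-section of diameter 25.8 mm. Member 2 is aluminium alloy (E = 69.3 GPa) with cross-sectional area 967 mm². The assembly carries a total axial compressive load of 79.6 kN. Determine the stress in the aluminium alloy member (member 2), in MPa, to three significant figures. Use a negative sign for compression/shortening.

A_1 = 522.8 mm².
Equal strain + equilibrium ⇒ each member carries load in proportion to AE: A₁E₁ = 1333000 N, A₂E₂ = 67010000 N, ΣAE = 68350000 N.
σ₂ = P·E₂/ΣAE = -79600·69300/68350000 = -80.71 MPa.

-80.7 MPa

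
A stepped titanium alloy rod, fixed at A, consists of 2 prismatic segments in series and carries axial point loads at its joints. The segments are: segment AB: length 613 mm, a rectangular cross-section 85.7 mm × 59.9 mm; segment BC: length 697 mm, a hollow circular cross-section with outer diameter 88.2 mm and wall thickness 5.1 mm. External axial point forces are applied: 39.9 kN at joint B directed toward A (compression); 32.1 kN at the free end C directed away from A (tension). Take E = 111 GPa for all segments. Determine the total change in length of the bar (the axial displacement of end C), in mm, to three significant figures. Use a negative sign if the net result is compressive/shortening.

Internal axial forces (sectioning from the free end, tension +): N_BC = 32.1 kN, N_AB = -7.8 kN.
A_AB = 5133 mm².
A_BC = 1331 mm².
δ_AB = -7800·613/(5133·111000) = -0.008391 mm
δ_BC = 32100·697/(1331·111000) = 0.1514 mm
δ = Σδ_i = 0.143 mm.

0.143 mm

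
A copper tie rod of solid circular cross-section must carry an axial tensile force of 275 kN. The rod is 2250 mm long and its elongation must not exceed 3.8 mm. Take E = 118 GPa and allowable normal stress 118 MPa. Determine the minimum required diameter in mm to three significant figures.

54.5 mm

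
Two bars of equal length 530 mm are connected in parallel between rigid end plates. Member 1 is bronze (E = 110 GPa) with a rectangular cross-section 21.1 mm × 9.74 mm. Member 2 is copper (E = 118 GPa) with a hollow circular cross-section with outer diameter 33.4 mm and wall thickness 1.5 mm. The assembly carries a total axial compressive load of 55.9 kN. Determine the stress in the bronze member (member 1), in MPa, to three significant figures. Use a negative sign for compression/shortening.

-152 MPa

A_1 = 205.5 mm².
A_2 = 150.3 mm².
Equal strain + equilibrium ⇒ each member carries load in proportion to AE: A₁E₁ = 22610000 N, A₂E₂ = 17740000 N, ΣAE = 40340000 N.
σ₁ = P·E₁/ΣAE = -55900·110000/40340000 = -152.4 MPa.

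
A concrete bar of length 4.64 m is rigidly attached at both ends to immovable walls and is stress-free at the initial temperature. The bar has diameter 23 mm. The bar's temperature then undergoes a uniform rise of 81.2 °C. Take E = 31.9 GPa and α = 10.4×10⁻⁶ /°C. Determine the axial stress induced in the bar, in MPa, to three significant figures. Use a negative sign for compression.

-26.9 MPa

Free thermal expansion αLΔT = 10.4e-6 · 4640 · 81.2 = 3.918 mm.
The walls impose strain ε = −(3.918)/4640 = -8.4448e-04; σ = Eε = 31900 · -8.4448e-04 = -26.94 MPa.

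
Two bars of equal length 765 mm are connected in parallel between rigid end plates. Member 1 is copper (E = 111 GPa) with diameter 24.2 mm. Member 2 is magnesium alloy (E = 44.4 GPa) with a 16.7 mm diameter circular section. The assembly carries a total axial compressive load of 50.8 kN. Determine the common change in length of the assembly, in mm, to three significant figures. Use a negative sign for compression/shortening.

-0.639 mm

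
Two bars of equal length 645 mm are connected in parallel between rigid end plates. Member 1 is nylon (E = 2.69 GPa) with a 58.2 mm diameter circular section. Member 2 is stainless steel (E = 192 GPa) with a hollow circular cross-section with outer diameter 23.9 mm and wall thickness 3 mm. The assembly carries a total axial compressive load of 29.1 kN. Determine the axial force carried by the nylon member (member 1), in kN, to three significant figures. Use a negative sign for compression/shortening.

-4.63 kN

A_1 = 2660 mm².
A_2 = 197 mm².
Equal strain + equilibrium ⇒ each member carries load in proportion to AE: A₁E₁ = 7156000 N, A₂E₂ = 37820000 N, ΣAE = 44980000 N.
F₁ = P·A₁E₁/ΣAE = -29100·7156000/44980000 = -4630 N.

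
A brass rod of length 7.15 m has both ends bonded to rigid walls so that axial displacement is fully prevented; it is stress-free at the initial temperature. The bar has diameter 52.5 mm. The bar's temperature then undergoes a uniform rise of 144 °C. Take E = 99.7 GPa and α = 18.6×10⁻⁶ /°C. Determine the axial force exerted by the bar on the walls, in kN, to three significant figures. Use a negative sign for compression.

-578 kN

Free thermal expansion αLΔT = 18.6e-6 · 7150 · 144 = 19.15 mm.
The walls impose strain ε = −(19.15)/7150 = -2.6784e-03; σ = Eε = 99700 · -2.6784e-03 = -267 MPa.
Wall reaction R = σ·A = -267·2165 = -578100 N = -578.1 kN.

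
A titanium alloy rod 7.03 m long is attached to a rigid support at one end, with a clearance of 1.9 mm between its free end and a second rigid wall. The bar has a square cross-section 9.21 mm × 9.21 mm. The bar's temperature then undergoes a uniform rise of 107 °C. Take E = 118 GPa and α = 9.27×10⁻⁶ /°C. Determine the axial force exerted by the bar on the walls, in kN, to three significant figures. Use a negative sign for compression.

Free thermal expansion αLΔT = 9.27e-6 · 7030 · 107 = 6.973 mm.
The walls engage after the gap closes; constrained expansion = 6.973 − 1.9 = 5.073 mm.
The walls impose strain ε = −(5.073)/7030 = -7.2162e-04; σ = Eε = 118000 · -7.2162e-04 = -85.15 MPa.
Wall reaction R = σ·A = -85.15·84.82 = -7223 N = -7.223 kN.

-7.22 kN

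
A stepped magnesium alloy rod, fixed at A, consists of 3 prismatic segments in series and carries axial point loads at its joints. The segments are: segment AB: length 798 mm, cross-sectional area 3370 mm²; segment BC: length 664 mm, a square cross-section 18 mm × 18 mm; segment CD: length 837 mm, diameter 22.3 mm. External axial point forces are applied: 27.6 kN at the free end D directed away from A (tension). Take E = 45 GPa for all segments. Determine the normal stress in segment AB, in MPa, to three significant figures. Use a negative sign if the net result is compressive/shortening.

Internal axial forces (sectioning from the free end, tension +): N_CD = 27.6 kN, N_BC = 27.6 kN, N_AB = 27.6 kN.
σ_AB = N_AB/A_AB = 27600/3370 = 8.19 MPa.

8.19 MPa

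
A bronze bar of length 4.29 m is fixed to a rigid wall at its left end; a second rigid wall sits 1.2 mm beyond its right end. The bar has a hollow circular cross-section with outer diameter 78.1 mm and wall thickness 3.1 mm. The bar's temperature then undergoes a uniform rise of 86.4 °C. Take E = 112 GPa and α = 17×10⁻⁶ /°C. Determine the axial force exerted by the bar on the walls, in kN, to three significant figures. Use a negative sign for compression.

-97.3 kN

Free thermal expansion αLΔT = 17e-6 · 4290 · 86.4 = 6.301 mm.
The walls engage after the gap closes; constrained expansion = 6.301 − 1.2 = 5.101 mm.
The walls impose strain ε = −(5.101)/4290 = -1.1891e-03; σ = Eε = 112000 · -1.1891e-03 = -133.2 MPa.
Wall reaction R = σ·A = -133.2·730.4 = -97280 N = -97.28 kN.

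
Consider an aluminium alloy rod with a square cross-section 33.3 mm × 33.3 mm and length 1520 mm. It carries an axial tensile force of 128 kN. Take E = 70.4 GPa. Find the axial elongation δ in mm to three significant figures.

A = 1109 mm².
δ_mech = NL/(AE) = 128000·1520/(1109·70400) = 2.492 mm.

2.49 mm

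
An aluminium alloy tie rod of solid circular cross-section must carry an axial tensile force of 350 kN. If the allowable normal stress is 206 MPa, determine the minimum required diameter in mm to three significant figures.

Required area A ≥ P/σ_allow = 350000/206 = 1699 mm².
For a solid circular section, d ≥ √(4A/π) = 46.51 mm.

46.5 mm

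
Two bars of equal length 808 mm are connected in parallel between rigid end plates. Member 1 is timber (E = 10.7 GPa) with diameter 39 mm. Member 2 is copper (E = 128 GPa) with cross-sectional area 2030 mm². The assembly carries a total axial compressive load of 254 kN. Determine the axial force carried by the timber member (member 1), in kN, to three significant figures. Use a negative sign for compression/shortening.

A_1 = 1195 mm².
Equal strain + equilibrium ⇒ each member carries load in proportion to AE: A₁E₁ = 12780000 N, A₂E₂ = 259800000 N, ΣAE = 272600000 N.
F₁ = P·A₁E₁/ΣAE = -254000·12780000/272600000 = -11910 N.

-11.9 kN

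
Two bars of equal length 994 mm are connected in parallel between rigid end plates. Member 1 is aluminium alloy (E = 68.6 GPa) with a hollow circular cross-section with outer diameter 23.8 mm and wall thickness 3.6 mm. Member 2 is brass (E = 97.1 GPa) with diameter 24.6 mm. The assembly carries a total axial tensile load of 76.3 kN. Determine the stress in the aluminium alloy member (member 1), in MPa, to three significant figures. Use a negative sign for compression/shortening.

A_1 = 228.5 mm².
A_2 = 475.3 mm².
Equal strain + equilibrium ⇒ each member carries load in proportion to AE: A₁E₁ = 15670000 N, A₂E₂ = 46150000 N, ΣAE = 61820000 N.
σ₁ = P·E₁/ΣAE = 76300·68600/61820000 = 84.66 MPa.

84.7 MPa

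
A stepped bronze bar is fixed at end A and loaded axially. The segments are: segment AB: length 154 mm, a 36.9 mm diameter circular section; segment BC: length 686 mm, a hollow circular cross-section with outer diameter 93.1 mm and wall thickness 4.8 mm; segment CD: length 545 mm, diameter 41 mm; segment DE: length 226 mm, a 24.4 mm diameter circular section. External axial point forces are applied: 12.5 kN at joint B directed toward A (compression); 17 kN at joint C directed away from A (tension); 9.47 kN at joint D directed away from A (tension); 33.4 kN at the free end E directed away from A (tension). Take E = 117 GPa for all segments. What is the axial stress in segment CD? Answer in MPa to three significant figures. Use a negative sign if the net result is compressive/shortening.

Internal axial forces (sectioning from the free end, tension +): N_DE = 33.4 kN, N_CD = 42.87 kN, N_BC = 59.87 kN, N_AB = 47.37 kN.
A_CD = 1320 mm².
σ_CD = N_CD/A_CD = 42870/1320 = 32.47 MPa.

32.5 MPa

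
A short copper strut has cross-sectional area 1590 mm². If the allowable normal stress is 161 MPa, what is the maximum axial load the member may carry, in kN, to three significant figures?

P_max = σ_allow · A = 161 · 1590 = 256000 N = 256 kN.

256 kN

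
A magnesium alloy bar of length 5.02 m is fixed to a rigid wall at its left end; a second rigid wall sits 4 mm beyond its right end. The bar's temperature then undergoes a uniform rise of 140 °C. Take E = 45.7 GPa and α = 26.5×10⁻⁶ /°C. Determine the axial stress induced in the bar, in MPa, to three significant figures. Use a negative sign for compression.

Free thermal expansion αLΔT = 26.5e-6 · 5020 · 140 = 18.62 mm.
The walls engage after the gap closes; constrained expansion = 18.62 − 4 = 14.62 mm.
The walls impose strain ε = −(14.62)/5020 = -2.9132e-03; σ = Eε = 45700 · -2.9132e-03 = -133.1 MPa.

-133 MPa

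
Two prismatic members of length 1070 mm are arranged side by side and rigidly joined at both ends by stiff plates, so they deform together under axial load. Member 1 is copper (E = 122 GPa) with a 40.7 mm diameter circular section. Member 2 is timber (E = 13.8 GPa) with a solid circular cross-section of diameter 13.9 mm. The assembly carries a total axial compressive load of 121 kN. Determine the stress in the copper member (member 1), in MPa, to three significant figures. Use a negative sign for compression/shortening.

-91.8 MPa

A_1 = 1301 mm².
A_2 = 151.7 mm².
Equal strain + equilibrium ⇒ each member carries load in proportion to AE: A₁E₁ = 158700000 N, A₂E₂ = 2094000 N, ΣAE = 160800000 N.
σ₁ = P·E₁/ΣAE = -121000·122000/160800000 = -91.79 MPa.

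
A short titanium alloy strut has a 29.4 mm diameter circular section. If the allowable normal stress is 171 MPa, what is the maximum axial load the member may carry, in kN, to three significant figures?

116 kN

A = 678.9 mm².
P_max = σ_allow · A = 171 · 678.9 = 116100 N = 116.1 kN.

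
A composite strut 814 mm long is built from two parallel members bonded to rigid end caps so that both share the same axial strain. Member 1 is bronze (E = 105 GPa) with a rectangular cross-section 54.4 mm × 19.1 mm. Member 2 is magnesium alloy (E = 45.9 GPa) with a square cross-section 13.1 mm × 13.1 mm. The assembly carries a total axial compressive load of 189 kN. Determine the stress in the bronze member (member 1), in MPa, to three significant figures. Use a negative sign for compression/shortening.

-170 MPa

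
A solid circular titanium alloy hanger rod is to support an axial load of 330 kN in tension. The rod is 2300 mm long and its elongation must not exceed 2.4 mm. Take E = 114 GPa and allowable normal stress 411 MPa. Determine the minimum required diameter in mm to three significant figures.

59.4 mm

Required area A ≥ P/σ_allow = 330000/411 = 802.9 mm².
For a solid circular section, d ≥ √(4A/π) = 31.97 mm.
Elongation limit: A ≥ PL/(Eδ_allow) = 330000·2300/(114000·2.4) = 2774 mm² ⇒ d ≥ 59.43 mm.
The elongation limit governs.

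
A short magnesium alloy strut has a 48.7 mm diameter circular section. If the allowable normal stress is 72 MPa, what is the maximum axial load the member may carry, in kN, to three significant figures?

134 kN

A = 1863 mm².
P_max = σ_allow · A = 72 · 1863 = 134100 N = 134.1 kN.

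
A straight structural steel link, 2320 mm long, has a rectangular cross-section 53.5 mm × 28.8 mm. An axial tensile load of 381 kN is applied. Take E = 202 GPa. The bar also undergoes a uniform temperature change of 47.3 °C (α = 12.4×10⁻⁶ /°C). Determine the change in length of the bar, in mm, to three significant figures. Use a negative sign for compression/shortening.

A = 1541 mm².
δ_mech = NL/(AE) = 381000·2320/(1541·202000) = 2.84 mm.
δ_thermal = αLΔT = 12.4e-6·2320·47.3 = 1.361 mm.
δ = δ_mech + δ_thermal = 4.201 mm.

4.20 mm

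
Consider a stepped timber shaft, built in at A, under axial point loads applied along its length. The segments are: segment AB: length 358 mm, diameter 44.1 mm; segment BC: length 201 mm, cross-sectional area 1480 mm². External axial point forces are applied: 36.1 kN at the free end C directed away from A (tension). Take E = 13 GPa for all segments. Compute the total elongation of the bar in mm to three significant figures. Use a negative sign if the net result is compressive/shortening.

1.03 mm

Internal axial forces (sectioning from the free end, tension +): N_BC = 36.1 kN, N_AB = 36.1 kN.
A_AB = 1527 mm².
δ_AB = 36100·358/(1527·13000) = 0.6508 mm
δ_BC = 36100·201/(1480·13000) = 0.3771 mm
δ = Σδ_i = 1.028 mm.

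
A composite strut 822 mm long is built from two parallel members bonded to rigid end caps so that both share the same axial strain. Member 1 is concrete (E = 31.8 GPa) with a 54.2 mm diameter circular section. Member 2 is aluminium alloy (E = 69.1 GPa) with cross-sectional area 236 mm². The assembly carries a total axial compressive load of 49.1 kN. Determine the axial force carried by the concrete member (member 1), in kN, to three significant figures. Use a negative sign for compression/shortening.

-40.2 kN

A_1 = 2307 mm².
Equal strain + equilibrium ⇒ each member carries load in proportion to AE: A₁E₁ = 73370000 N, A₂E₂ = 16310000 N, ΣAE = 89680000 N.
F₁ = P·A₁E₁/ΣAE = -49100·73370000/89680000 = -40170 N.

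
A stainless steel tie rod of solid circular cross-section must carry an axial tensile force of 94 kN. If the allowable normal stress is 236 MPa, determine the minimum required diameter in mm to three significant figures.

22.5 mm

Required area A ≥ P/σ_allow = 94000/236 = 398.3 mm².
For a solid circular section, d ≥ √(4A/π) = 22.52 mm.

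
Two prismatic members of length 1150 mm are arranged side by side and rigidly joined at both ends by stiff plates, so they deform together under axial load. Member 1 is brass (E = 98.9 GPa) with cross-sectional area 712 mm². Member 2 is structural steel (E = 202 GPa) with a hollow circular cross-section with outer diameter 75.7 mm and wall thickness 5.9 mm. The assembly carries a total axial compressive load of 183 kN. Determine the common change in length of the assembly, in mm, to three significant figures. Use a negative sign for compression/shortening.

A_2 = 1294 mm².
Equal strain + equilibrium ⇒ each member carries load in proportion to AE: A₁E₁ = 70420000 N, A₂E₂ = 261300000 N, ΣAE = 331800000 N.
δ = PL/ΣAE = -183000·1150/331800000 = -0.6343 mm.

-0.634 mm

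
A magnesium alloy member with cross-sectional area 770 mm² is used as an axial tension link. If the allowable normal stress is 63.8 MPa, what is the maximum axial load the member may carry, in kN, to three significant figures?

49.1 kN

P_max = σ_allow · A = 63.8 · 770 = 49130 N = 49.13 kN.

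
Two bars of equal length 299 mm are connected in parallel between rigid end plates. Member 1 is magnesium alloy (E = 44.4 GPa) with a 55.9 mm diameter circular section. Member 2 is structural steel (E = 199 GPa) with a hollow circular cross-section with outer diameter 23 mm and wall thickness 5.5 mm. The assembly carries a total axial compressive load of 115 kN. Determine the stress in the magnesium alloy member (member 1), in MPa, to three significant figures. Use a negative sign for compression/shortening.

-30.2 MPa

A_1 = 2454 mm².
A_2 = 302.4 mm².
Equal strain + equilibrium ⇒ each member carries load in proportion to AE: A₁E₁ = 109000000 N, A₂E₂ = 60170000 N, ΣAE = 169100000 N.
σ₁ = P·E₁/ΣAE = -115000·44400/169100000 = -30.19 MPa.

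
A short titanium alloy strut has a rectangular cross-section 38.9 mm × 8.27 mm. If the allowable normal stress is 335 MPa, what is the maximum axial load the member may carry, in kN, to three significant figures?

108 kN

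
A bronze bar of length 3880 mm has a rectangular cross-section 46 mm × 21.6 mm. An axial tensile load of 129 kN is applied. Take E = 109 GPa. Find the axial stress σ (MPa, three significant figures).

130 MPa

A = 993.6 mm².
σ = N/A = 129000/993.6 = 129.8 MPa.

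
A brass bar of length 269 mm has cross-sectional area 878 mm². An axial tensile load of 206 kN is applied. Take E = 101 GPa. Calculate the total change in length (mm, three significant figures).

0.625 mm

δ_mech = NL/(AE) = 206000·269/(878·101000) = 0.6249 mm.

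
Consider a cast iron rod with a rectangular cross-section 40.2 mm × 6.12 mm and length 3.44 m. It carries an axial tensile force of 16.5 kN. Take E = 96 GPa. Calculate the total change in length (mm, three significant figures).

A = 246 mm².
δ_mech = NL/(AE) = 16500·3440/(246·96000) = 2.403 mm.

2.40 mm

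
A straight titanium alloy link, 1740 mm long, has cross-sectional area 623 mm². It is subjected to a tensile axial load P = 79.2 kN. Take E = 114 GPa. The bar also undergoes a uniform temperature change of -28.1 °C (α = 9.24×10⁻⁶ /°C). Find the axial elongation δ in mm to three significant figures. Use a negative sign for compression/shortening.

δ_mech = NL/(AE) = 79200·1740/(623·114000) = 1.94 mm.
δ_thermal = αLΔT = 9.24e-6·1740·-28.1 = -0.4518 mm.
δ = δ_mech + δ_thermal = 1.489 mm.

1.49 mm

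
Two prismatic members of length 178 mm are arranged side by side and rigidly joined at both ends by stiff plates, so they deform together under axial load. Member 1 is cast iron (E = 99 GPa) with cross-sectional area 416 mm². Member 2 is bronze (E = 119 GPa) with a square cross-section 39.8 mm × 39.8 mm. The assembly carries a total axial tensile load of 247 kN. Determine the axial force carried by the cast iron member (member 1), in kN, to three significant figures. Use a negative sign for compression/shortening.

A_2 = 1584 mm².
Equal strain + equilibrium ⇒ each member carries load in proportion to AE: A₁E₁ = 41180000 N, A₂E₂ = 188500000 N, ΣAE = 229700000 N.
F₁ = P·A₁E₁/ΣAE = 247000·41180000/229700000 = 44290 N.

44.3 kN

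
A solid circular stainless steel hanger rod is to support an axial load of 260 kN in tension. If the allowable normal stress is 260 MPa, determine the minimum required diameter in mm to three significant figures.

35.7 mm

Required area A ≥ P/σ_allow = 260000/260 = 1000 mm².
For a solid circular section, d ≥ √(4A/π) = 35.68 mm.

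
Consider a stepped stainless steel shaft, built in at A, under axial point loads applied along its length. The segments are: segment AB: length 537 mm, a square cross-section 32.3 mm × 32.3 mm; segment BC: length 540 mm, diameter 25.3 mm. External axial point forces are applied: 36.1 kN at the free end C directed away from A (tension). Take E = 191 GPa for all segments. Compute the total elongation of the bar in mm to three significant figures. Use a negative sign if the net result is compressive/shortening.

Internal axial forces (sectioning from the free end, tension +): N_BC = 36.1 kN, N_AB = 36.1 kN.
A_AB = 1043 mm².
A_BC = 502.7 mm².
δ_AB = 36100·537/(1043·191000) = 0.09728 mm
δ_BC = 36100·540/(502.7·191000) = 0.203 mm
δ = Σδ_i = 0.3003 mm.

0.300 mm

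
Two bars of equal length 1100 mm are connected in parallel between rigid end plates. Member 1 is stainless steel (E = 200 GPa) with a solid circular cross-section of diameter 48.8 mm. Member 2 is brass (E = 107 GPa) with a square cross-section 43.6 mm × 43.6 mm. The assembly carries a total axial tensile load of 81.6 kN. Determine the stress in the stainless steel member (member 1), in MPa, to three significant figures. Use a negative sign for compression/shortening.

A_1 = 1870 mm².
A_2 = 1901 mm².
Equal strain + equilibrium ⇒ each member carries load in proportion to AE: A₁E₁ = 374100000 N, A₂E₂ = 203400000 N, ΣAE = 577500000 N.
σ₁ = P·E₁/ΣAE = 81600·200000/577500000 = 28.26 MPa.

28.3 MPa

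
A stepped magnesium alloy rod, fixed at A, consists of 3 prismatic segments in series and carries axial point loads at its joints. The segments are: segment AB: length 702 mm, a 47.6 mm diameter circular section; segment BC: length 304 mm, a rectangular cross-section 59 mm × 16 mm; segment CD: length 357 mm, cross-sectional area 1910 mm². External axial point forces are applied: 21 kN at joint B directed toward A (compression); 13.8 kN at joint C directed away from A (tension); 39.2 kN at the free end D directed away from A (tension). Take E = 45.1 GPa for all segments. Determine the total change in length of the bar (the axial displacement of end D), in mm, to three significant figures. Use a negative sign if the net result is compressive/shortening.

Internal axial forces (sectioning from the free end, tension +): N_CD = 39.2 kN, N_BC = 53 kN, N_AB = 32 kN.
A_AB = 1780 mm².
A_BC = 944 mm².
δ_AB = 32000·702/(1780·45100) = 0.2799 mm
δ_BC = 53000·304/(944·45100) = 0.3784 mm
δ_CD = 39200·357/(1910·45100) = 0.1625 mm
δ = Σδ_i = 0.8208 mm.

0.821 mm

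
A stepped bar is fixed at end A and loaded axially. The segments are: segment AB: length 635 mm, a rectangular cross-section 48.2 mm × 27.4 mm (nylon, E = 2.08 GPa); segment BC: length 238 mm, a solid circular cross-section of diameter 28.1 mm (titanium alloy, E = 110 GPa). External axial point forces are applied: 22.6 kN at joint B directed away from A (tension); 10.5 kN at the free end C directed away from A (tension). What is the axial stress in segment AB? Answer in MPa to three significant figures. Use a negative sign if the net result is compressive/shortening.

25.1 MPa

Internal axial forces (sectioning from the free end, tension +): N_BC = 10.5 kN, N_AB = 33.1 kN.
A_AB = 1321 mm².
σ_AB = N_AB/A_AB = 33100/1321 = 25.06 MPa.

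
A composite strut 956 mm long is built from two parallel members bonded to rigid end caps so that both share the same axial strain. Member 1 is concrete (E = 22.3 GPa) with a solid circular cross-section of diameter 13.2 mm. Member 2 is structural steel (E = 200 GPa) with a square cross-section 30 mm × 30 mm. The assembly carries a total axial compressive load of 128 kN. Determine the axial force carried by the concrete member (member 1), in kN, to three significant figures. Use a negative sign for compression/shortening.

A_1 = 136.8 mm².
A_2 = 900 mm².
Equal strain + equilibrium ⇒ each member carries load in proportion to AE: A₁E₁ = 3052000 N, A₂E₂ = 180000000 N, ΣAE = 183100000 N.
F₁ = P·A₁E₁/ΣAE = -128000·3052000/183100000 = -2134 N.

-2.13 kN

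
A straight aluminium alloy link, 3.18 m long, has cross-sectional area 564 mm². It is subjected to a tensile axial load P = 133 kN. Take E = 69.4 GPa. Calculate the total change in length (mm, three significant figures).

δ_mech = NL/(AE) = 133000·3180/(564·69400) = 10.81 mm.

10.8 mm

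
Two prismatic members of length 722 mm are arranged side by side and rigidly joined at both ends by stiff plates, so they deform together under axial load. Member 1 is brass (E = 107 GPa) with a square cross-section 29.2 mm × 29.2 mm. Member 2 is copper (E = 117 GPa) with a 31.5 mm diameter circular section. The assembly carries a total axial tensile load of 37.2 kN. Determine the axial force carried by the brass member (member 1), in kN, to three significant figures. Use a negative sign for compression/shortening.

18.6 kN

A_1 = 852.6 mm².
A_2 = 779.3 mm².
Equal strain + equilibrium ⇒ each member carries load in proportion to AE: A₁E₁ = 91230000 N, A₂E₂ = 91180000 N, ΣAE = 182400000 N.
F₁ = P·A₁E₁/ΣAE = 37200·91230000/182400000 = 18610 N.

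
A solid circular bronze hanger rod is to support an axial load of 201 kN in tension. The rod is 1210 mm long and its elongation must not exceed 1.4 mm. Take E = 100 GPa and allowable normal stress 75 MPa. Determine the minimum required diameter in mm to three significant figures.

Required area A ≥ P/σ_allow = 201000/75 = 2680 mm².
For a solid circular section, d ≥ √(4A/π) = 58.41 mm.
Elongation limit: A ≥ PL/(Eδ_allow) = 201000·1210/(100000·1.4) = 1737 mm² ⇒ d ≥ 47.03 mm.
The stress limit governs.

58.4 mm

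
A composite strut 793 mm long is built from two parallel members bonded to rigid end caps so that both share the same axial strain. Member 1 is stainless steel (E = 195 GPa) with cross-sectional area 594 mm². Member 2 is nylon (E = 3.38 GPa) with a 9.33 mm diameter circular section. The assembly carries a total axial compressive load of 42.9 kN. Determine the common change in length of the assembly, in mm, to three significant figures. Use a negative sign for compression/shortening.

-0.293 mm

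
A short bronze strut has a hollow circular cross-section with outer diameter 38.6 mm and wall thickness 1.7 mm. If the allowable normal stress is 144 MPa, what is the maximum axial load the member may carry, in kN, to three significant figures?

28.4 kN

A = 197.1 mm².
P_max = σ_allow · A = 144 · 197.1 = 28380 N = 28.38 kN.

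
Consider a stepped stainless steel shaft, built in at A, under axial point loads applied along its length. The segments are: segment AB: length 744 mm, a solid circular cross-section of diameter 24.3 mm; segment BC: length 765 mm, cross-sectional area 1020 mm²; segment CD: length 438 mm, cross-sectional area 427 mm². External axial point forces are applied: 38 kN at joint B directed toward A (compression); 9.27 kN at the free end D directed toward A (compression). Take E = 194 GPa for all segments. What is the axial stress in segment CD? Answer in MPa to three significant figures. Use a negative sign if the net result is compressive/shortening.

-21.7 MPa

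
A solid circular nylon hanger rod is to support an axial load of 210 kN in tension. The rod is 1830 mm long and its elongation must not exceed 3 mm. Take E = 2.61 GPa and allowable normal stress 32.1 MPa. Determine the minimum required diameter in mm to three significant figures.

250 mm

Required area A ≥ P/σ_allow = 210000/32.1 = 6542 mm².
For a solid circular section, d ≥ √(4A/π) = 91.27 mm.
Elongation limit: A ≥ PL/(Eδ_allow) = 210000·1830/(2610·3) = 49080 mm² ⇒ d ≥ 250 mm.
The elongation limit governs.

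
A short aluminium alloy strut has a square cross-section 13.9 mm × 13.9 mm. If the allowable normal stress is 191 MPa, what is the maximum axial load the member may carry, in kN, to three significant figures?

A = 193.2 mm².
P_max = σ_allow · A = 191 · 193.2 = 36900 N = 36.9 kN.

36.9 kN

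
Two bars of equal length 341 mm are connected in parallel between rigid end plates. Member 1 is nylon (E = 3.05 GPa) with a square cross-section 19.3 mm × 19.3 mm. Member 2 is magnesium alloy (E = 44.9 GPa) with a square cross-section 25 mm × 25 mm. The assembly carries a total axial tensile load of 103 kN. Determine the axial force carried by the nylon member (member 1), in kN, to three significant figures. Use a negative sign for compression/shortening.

4.01 kN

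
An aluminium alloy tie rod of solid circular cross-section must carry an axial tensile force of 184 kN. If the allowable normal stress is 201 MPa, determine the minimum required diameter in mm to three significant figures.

Required area A ≥ P/σ_allow = 184000/201 = 915.4 mm².
For a solid circular section, d ≥ √(4A/π) = 34.14 mm.

34.1 mm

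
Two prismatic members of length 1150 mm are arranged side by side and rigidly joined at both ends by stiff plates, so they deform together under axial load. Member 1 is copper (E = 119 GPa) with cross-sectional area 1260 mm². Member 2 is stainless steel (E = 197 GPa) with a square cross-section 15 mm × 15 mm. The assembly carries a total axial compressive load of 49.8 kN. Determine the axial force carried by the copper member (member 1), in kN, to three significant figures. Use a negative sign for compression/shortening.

A_2 = 225 mm².
Equal strain + equilibrium ⇒ each member carries load in proportion to AE: A₁E₁ = 149900000 N, A₂E₂ = 44320000 N, ΣAE = 194300000 N.
F₁ = P·A₁E₁/ΣAE = -49800·149900000/194300000 = -38440 N.

-38.4 kN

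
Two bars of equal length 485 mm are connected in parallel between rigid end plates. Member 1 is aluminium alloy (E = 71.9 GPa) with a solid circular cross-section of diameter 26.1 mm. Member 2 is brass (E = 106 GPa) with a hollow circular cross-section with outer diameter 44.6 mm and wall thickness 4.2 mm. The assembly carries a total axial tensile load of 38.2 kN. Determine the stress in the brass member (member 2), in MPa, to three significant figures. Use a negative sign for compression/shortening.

42.6 MPa

A_1 = 535 mm².
A_2 = 533.1 mm².
Equal strain + equilibrium ⇒ each member carries load in proportion to AE: A₁E₁ = 38470000 N, A₂E₂ = 56500000 N, ΣAE = 94970000 N.
σ₂ = P·E₂/ΣAE = 38200·106000/94970000 = 42.64 MPa.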